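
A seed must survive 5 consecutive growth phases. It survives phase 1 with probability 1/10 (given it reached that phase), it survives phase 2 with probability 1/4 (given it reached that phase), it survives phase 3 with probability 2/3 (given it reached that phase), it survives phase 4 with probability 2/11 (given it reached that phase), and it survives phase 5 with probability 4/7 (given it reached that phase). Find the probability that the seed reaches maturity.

The events are sequential, so multiply the conditional probabilities:
P = 1/10 × 1/4 × 2/3 × 2/11 × 4/7 = 16/9240 = 2/1155.

2/1155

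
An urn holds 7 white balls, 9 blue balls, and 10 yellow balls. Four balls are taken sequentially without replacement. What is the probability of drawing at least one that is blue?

1257/1495

P(no blue) = 17/26 × 16/25 × 15/24 × 14/23 = 57120/358800 = 238/1495.
P(at least one) = 1 − 238/1495 = 1257/1495.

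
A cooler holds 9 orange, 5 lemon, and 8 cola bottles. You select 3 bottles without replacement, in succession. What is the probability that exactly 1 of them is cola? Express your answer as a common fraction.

26/55

One ordering (cola drawn first) has probability 8/22 × 14/21 × 13/20 = 1456/9240 = 26/165.
There are C(3,1) = 3 such orderings, each equally likely, so P = 3 × 26/165 = 26/55.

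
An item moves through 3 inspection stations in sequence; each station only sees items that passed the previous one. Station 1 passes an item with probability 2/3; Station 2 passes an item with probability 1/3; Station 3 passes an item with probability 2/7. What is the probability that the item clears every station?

4/63

Multiplying along the chain,
P = 2/3 × 1/3 × 2/7 = 4/63.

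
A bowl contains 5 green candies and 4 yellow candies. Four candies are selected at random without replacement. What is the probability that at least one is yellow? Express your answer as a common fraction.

121/126

P(no yellow) = 5/9 × 4/8 × 3/7 × 2/6 = 120/3024 = 5/126.
P(at least one) = 1 − 5/126 = 121/126.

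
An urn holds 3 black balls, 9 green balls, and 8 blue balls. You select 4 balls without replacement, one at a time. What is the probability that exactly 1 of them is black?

One ordering (black drawn first) has probability 3/20 × 17/19 × 16/18 × 15/17 = 12240/116280 = 2/19.
There are C(4,1) = 4 such orderings, each equally likely, so P = 4 × 2/19 = 8/19.

8/19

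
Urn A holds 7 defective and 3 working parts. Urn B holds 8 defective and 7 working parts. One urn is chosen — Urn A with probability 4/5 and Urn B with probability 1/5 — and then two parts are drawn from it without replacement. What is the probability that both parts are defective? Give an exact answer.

From Urn A: P(both defective) = (7/10)(6/9) = 7/15.
From Urn B: P(both defective) = (8/15)(7/14) = 4/15.
Total probability = (4/5)(7/15) + (1/5)(4/15) = 32/75.

32/75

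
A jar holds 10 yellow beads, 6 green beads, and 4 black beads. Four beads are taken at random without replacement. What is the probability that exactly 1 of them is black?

One ordering (black drawn first) has probability 4/20 × 16/19 × 15/18 × 14/17 = 13440/116280 = 112/969.
There are C(4,1) = 4 such orderings, each equally likely, so P = 4 × 112/969 = 448/969.

448/969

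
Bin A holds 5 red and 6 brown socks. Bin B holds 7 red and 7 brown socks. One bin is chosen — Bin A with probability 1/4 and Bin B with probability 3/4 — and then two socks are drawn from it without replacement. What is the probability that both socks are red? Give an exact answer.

125/572

From Bin A: P(both red) = (5/11)(4/10) = 2/11.
From Bin B: P(both red) = (7/14)(6/13) = 3/13.
Total probability = (1/4)(2/11) + (3/4)(3/13) = 125/572.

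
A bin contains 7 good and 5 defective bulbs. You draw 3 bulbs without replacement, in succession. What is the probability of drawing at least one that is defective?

P(no defective) = 7/12 × 6/11 × 5/10 = 210/1320 = 7/44.
P(at least one) = 1 − 7/44 = 37/44.

37/44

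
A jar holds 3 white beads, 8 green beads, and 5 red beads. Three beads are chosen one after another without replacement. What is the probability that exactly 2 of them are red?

One ordering (red drawn first) has probability 5/16 × 4/15 × 11/14 = 220/3360 = 11/168.
There are C(3,2) = 3 such orderings, each equally likely, so P = 3 × 11/168 = 11/56.

11/56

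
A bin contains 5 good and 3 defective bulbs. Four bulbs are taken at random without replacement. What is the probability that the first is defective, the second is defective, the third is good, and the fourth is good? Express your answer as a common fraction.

1/14

Chain rule:
P = 3/8 × 2/7 × 5/6 × 4/5 = 120/1680 = 1/14.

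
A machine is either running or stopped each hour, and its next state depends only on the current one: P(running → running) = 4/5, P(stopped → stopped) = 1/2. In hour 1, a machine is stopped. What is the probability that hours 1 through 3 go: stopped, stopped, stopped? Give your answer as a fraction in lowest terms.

1/4

Hour 1 is given. For each transition, use the conditional probability from the current state:
P(stopped | stopped) = 1/2; P(stopped | stopped) = 1/2.
P = 1/2 × 1/2 = 1/4.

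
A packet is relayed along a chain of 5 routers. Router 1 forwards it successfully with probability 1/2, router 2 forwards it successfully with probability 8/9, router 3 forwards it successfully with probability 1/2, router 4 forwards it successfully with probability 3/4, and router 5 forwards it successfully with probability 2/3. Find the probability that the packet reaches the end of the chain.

Each stage is reached only if all earlier stages succeed, so
P = 1/2 × 8/9 × 1/2 × 3/4 × 2/3 = 48/432 = 1/9.

1/9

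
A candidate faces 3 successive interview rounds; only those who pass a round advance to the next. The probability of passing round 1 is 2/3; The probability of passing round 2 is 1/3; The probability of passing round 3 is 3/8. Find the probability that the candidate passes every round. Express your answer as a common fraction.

1/12

Each stage is reached only if all earlier stages succeed, so
P = 2/3 × 1/3 × 3/8 = 6/72 = 1/12.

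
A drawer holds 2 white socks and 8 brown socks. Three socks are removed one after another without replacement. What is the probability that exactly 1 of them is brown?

One ordering (brown drawn first) has probability 8/10 × 2/9 × 1/8 = 16/720 = 1/45.
There are C(3,1) = 3 such orderings, each equally likely, so P = 3 × 1/45 = 1/15.

1/15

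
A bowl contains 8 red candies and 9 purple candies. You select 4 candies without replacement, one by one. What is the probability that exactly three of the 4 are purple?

24/85

One ordering (purple drawn first) has probability 9/17 × 8/16 × 7/15 × 8/14 = 4032/57120 = 6/85.
There are C(4,3) = 4 such orderings, each equally likely, so P = 4 × 6/85 = 24/85.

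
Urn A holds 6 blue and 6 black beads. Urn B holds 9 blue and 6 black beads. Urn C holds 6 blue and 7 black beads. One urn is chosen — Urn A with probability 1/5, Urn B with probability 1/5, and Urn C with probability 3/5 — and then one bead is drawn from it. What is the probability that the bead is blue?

323/650

From Urn A: P(blue) = 6/12.
From Urn B: P(blue) = 9/15.
From Urn C: P(blue) = 6/13.
Total probability = (1/5)(6/12) + (1/5)(9/15) + (3/5)(6/13) = 323/650.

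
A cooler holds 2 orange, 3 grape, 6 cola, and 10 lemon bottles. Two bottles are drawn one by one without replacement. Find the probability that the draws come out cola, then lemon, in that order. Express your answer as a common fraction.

Each draw changes the counts, so multiply the conditional probabilities along the sequence:
P = 6/21 × 10/20 = 60/420 = 1/7.

1/7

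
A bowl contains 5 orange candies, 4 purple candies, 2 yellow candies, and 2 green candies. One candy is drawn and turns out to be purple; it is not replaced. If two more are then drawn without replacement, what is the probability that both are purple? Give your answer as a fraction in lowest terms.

With the first candy removed, 3 purple remain out of 12.
P = 3/12 × 2/11 = 6/132 = 1/22.

1/22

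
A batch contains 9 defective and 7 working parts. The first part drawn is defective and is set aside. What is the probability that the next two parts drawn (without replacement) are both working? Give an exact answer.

After the first draw, 7 of the remaining 15 parts are working.
P = 7/15 × 6/14 = 42/210 = 1/5.

1/5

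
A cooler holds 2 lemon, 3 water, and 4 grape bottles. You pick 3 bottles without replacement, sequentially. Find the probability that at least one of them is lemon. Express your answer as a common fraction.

7/12

P(no lemon) = 7/9 × 6/8 × 5/7 = 210/504 = 5/12.
P(at least one) = 1 − 5/12 = 7/12.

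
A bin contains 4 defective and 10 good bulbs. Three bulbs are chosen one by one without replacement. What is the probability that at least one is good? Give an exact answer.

90/91

P(no good) = 4/14 × 3/13 × 2/12 = 24/2184 = 1/91.
P(at least one) = 1 − 1/91 = 90/91.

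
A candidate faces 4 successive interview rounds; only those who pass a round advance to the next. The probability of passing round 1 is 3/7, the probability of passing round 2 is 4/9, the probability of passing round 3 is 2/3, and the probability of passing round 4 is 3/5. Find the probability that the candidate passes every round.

Each stage is reached only if all earlier stages succeed, so
P = 3/7 × 4/9 × 2/3 × 3/5 = 72/945 = 8/105.

8/105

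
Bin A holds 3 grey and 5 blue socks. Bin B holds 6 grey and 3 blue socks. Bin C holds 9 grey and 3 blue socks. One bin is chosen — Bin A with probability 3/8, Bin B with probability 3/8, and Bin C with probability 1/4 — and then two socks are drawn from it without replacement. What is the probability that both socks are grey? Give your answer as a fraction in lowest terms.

From Bin A: P(both grey) = (3/8)(2/7) = 3/28.
From Bin B: P(both grey) = (6/9)(5/8) = 5/12.
From Bin C: P(both grey) = (9/12)(8/11) = 6/11.
Total probability = (3/8)(3/28) + (3/8)(5/12) + (1/4)(6/11) = 205/616.

205/616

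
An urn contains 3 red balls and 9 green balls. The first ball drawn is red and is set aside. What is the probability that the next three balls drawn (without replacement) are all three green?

After the first draw, 9 of the remaining 11 balls are green.
P = 9/11 × 8/10 × 7/9 = 504/990 = 28/55.

28/55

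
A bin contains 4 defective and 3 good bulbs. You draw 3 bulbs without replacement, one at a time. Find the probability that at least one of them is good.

31/35

P(no good) = 4/7 × 3/6 × 2/5 = 24/210 = 4/35.
P(at least one) = 1 − 4/35 = 31/35.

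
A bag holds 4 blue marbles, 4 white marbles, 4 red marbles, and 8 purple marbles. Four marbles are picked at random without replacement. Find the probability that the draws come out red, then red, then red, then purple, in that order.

Each draw changes the counts, so multiply the conditional probabilities along the sequence:
P = 4/20 × 3/19 × 2/18 × 8/17 = 192/116280 = 8/4845.

8/4845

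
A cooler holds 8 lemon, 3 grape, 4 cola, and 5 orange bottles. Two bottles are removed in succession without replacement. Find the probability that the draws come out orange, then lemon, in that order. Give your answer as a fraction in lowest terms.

Each draw changes the counts, so multiply the conditional probabilities along the sequence:
P = 5/20 × 8/19 = 40/380 = 2/19.

2/19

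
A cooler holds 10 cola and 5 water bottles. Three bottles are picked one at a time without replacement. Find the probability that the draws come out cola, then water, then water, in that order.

Chain rule:
P = 10/15 × 5/14 × 4/13 = 200/2730 = 20/273.

20/273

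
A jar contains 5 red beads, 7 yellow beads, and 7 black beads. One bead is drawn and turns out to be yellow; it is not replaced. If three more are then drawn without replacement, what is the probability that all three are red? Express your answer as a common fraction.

After the first draw, 5 of the remaining 18 beads are red.
P = 5/18 × 4/17 × 3/16 = 60/4896 = 5/408.

5/408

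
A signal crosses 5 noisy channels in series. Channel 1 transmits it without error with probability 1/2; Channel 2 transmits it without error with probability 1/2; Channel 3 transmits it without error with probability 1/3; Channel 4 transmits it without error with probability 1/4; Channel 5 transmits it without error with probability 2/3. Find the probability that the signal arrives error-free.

1/72

The events are sequential, so multiply the conditional probabilities:
P = 1/2 × 1/2 × 1/3 × 1/4 × 2/3 = 2/144 = 1/72.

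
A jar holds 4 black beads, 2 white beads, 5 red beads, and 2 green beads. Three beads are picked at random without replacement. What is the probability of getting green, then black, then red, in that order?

Each draw changes the counts, so multiply the conditional probabilities along the sequence:
P = 2/13 × 4/12 × 5/11 = 40/1716 = 10/429.

10/429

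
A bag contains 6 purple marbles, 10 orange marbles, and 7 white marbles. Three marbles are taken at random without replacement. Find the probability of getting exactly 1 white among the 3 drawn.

120/253

One ordering (white drawn first) has probability 7/23 × 16/22 × 15/21 = 1680/10626 = 40/253.
There are C(3,1) = 3 such orderings, each equally likely, so P = 3 × 40/253 = 120/253.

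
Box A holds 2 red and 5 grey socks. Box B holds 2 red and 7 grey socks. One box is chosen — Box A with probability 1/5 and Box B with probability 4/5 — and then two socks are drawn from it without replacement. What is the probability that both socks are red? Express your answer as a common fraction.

2/63

From Box A: P(both red) = (2/7)(1/6) = 1/21.
From Box B: P(both red) = (2/9)(1/8) = 1/36.
Total probability = (1/5)(1/21) + (4/5)(1/36) = 2/63.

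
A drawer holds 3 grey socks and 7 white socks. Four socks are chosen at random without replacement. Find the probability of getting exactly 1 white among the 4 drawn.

One ordering (white drawn first) has probability 7/10 × 3/9 × 2/8 × 1/7 = 42/5040 = 1/120.
There are C(4,1) = 4 such orderings, each equally likely, so P = 4 × 1/120 = 1/30.

1/30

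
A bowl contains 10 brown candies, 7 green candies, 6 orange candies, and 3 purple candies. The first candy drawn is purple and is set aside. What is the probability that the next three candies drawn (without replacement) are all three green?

After the first draw, 7 of the remaining 25 candies are green.
P = 7/25 × 6/24 × 5/23 = 210/13800 = 7/460.

7/460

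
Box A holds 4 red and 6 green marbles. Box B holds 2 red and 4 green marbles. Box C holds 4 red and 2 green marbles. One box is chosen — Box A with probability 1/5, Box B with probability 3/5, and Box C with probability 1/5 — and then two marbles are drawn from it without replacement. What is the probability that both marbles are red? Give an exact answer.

11/75

From Box A: P(both red) = (4/10)(3/9) = 2/15.
From Box B: P(both red) = (2/6)(1/5) = 1/15.
From Box C: P(both red) = (4/6)(3/5) = 2/5.
Total probability = (1/5)(2/15) + (3/5)(1/15) + (1/5)(2/5) = 11/75.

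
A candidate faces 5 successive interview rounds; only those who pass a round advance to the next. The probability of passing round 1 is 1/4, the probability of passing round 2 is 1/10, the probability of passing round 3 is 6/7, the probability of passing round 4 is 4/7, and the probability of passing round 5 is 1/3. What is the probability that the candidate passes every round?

1/245

Multiplying along the chain,
P = 1/4 × 1/10 × 6/7 × 4/7 × 1/3 = 24/5880 = 1/245.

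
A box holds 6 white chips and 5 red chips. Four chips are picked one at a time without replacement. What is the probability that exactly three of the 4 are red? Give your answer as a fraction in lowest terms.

2/11

One ordering (red drawn first) has probability 5/11 × 4/10 × 3/9 × 6/8 = 360/7920 = 1/22.
There are C(4,3) = 4 such orderings, each equally likely, so P = 4 × 1/22 = 2/11.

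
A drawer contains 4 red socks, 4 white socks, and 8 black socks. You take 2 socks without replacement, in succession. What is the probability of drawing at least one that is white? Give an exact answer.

P(no white) = 12/16 × 11/15 = 132/240 = 11/20.
P(at least one) = 1 − 11/20 = 9/20.

9/20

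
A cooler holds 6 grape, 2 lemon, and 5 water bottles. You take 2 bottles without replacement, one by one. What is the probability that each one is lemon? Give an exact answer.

P = 2/13 × 1/12 = 2/156 = 1/78.

1/78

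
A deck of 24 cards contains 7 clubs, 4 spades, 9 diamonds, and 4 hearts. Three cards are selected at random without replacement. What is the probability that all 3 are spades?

1/506

P(all spades) = 4/24 × 3/23 × 2/22 = 24/12144 = 1/506.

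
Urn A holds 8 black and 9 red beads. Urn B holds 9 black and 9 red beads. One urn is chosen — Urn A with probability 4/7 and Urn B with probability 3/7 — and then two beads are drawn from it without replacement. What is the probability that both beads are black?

26/119

From Urn A: P(both black) = (8/17)(7/16) = 7/34.
From Urn B: P(both black) = (9/18)(8/17) = 4/17.
Total probability = (4/7)(7/34) + (3/7)(4/17) = 26/119.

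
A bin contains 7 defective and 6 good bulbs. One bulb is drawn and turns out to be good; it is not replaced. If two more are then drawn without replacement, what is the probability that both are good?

5/33

After the first draw, 5 of the remaining 12 bulbs are good.
P = 5/12 × 4/11 = 20/132 = 5/33.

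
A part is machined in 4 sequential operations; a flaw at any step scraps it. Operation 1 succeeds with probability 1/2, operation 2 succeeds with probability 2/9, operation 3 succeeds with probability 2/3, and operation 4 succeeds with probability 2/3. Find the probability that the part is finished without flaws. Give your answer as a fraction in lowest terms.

Multiplying along the chain,
P = 1/2 × 2/9 × 2/3 × 2/3 = 8/162 = 4/81.

4/81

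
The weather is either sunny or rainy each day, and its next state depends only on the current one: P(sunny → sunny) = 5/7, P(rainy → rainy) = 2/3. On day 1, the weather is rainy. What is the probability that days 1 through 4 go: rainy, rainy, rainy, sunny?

Day 1 is given. For each transition, use the conditional probability from the current state:
P(rainy | rainy) = 2/3; P(rainy | rainy) = 2/3; P(sunny | rainy) = 1/3.
P = 2/3 × 2/3 × 1/3 = 4/27.

4/27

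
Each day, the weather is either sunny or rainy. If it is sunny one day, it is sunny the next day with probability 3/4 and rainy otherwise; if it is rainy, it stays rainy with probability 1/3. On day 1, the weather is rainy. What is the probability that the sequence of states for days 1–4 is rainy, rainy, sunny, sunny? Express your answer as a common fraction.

1/6

Day 1 is given. For each transition, use the conditional probability from the current state:
P(rainy | rainy) = 1/3; P(sunny | rainy) = 2/3; P(sunny | sunny) = 3/4.
P = 1/3 × 2/3 × 3/4 = 6/36 = 1/6.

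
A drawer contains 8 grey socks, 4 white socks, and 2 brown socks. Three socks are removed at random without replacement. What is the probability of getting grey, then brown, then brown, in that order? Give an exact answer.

2/273

Chain rule:
P = 8/14 × 2/13 × 1/12 = 16/2184 = 2/273.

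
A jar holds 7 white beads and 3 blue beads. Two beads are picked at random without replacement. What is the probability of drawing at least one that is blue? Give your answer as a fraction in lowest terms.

8/15

P(no blue) = 7/10 × 6/9 = 42/90 = 7/15.
P(at least one) = 1 − 7/15 = 8/15.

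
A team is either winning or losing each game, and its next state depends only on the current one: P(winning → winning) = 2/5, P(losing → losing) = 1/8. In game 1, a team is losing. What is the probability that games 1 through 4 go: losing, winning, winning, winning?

7/50

Game 1 is given. For each transition, use the conditional probability from the current state:
P(winning | losing) = 7/8; P(winning | winning) = 2/5; P(winning | winning) = 2/5.
P = 7/8 × 2/5 × 2/5 = 28/200 = 7/50.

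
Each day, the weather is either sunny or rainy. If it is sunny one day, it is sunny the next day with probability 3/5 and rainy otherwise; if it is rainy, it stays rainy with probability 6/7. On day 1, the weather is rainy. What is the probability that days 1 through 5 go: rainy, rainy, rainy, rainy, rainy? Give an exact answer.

1296/2401

Day 1 is given. For each transition, use the conditional probability from the current state:
P(rainy | rainy) = 6/7; P(rainy | rainy) = 6/7; P(rainy | rainy) = 6/7; P(rainy | rainy) = 6/7.
P = 6/7 × 6/7 × 6/7 × 6/7 = 1296/2401.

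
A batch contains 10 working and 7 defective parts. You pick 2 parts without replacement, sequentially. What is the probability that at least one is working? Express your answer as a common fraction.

P(no working) = 7/17 × 6/16 = 42/272 = 21/136.
P(at least one) = 1 − 21/136 = 115/136.

115/136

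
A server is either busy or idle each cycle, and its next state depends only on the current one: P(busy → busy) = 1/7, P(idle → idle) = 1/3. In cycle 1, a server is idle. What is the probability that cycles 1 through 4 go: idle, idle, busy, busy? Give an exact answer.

Cycle 1 is given. For each transition, use the conditional probability from the current state:
P(idle | idle) = 1/3; P(busy | idle) = 2/3; P(busy | busy) = 1/7.
P = 1/3 × 2/3 × 1/7 = 2/63.

2/63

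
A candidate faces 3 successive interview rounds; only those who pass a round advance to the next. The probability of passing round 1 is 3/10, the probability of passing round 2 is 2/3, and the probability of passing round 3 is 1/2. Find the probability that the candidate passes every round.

1/10

Each stage is reached only if all earlier stages succeed, so
P = 3/10 × 2/3 × 1/2 = 6/60 = 1/10.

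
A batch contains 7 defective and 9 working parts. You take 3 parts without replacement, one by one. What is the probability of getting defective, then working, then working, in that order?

3/20

Each draw changes the counts, so multiply the conditional probabilities along the sequence:
P = 7/16 × 9/15 × 8/14 = 504/3360 = 3/20.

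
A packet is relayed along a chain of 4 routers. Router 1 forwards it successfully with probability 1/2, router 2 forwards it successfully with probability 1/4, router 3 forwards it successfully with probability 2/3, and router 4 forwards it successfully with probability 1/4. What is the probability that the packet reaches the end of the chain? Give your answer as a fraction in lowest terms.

1/48

Each stage is reached only if all earlier stages succeed, so
P = 1/2 × 1/4 × 2/3 × 1/4 = 2/96 = 1/48.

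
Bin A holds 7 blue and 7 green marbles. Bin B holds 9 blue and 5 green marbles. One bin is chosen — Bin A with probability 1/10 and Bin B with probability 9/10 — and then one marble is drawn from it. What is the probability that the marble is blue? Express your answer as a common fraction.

From Bin A: P(blue) = 7/14.
From Bin B: P(blue) = 9/14.
Total probability = (1/10)(7/14) + (9/10)(9/14) = 22/35.

22/35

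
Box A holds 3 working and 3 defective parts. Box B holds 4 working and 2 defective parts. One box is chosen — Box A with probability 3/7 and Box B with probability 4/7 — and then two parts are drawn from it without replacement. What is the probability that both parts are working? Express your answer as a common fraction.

11/35

From Box A: P(both working) = (3/6)(2/5) = 1/5.
From Box B: P(both working) = (4/6)(3/5) = 2/5.
Total probability = (3/7)(1/5) + (4/7)(2/5) = 11/35.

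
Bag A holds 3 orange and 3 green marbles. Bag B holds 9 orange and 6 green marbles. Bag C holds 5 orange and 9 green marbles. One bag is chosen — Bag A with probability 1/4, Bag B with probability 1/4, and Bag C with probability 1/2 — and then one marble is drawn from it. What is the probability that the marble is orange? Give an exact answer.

From Bag A: P(orange) = 3/6.
From Bag B: P(orange) = 9/15.
From Bag C: P(orange) = 5/14.
Total probability = (1/4)(3/6) + (1/4)(9/15) + (1/2)(5/14) = 127/280.

127/280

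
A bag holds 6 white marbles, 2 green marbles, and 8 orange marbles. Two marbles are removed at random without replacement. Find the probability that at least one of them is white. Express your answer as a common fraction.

P(no white) = 10/16 × 9/15 = 90/240 = 3/8.
P(at least one) = 1 − 3/8 = 5/8.

5/8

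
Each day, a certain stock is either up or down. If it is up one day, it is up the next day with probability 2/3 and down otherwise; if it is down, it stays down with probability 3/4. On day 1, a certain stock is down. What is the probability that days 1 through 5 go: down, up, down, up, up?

1/72

Day 1 is given. For each transition, use the conditional probability from the current state:
P(up | down) = 1/4; P(down | up) = 1/3; P(up | down) = 1/4; P(up | up) = 2/3.
P = 1/4 × 1/3 × 1/4 × 2/3 = 2/144 = 1/72.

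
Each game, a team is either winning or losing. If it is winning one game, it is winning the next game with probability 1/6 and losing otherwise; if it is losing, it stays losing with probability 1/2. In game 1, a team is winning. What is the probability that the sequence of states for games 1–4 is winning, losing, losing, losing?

Game 1 is given. For each transition, use the conditional probability from the current state:
P(losing | winning) = 5/6; P(losing | losing) = 1/2; P(losing | losing) = 1/2.
P = 5/6 × 1/2 × 1/2 = 5/24.

5/24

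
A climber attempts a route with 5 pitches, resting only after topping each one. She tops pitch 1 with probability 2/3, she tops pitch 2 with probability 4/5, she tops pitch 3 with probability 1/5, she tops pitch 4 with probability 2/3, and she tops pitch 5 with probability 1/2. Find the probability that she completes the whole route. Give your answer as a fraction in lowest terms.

8/225

Each stage is reached only if all earlier stages succeed, so
P = 2/3 × 4/5 × 1/5 × 2/3 × 1/2 = 16/450 = 8/225.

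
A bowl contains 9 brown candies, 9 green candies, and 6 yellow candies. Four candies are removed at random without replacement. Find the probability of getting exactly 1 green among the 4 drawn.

One ordering (green drawn first) has probability 9/24 × 15/23 × 14/22 × 13/21 = 24570/255024 = 195/2024.
There are C(4,1) = 4 such orderings, each equally likely, so P = 4 × 195/2024 = 195/506.

195/506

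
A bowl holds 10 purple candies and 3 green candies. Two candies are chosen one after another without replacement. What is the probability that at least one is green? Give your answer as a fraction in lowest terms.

P(no green) = 10/13 × 9/12 = 90/156 = 15/26.
P(at least one) = 1 − 15/26 = 11/26.

11/26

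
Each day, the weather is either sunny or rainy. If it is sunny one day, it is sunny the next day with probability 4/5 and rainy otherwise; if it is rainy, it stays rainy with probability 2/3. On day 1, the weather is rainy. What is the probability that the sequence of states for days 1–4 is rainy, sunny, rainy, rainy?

Day 1 is given. For each transition, use the conditional probability from the current state:
P(sunny | rainy) = 1/3; P(rainy | sunny) = 1/5; P(rainy | rainy) = 2/3.
P = 1/3 × 1/5 × 2/3 = 2/45.

2/45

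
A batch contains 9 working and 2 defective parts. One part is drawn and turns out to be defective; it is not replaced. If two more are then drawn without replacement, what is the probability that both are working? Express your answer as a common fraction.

With the first part removed, 9 working remain out of 10.
P = 9/10 × 8/9 = 72/90 = 4/5.

4/5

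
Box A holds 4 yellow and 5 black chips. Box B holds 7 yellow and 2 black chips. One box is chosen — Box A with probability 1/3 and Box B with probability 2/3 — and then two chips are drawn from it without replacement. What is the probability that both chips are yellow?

From Box A: P(both yellow) = (4/9)(3/8) = 1/6.
From Box B: P(both yellow) = (7/9)(6/8) = 7/12.
Total probability = (1/3)(1/6) + (2/3)(7/12) = 4/9.

4/9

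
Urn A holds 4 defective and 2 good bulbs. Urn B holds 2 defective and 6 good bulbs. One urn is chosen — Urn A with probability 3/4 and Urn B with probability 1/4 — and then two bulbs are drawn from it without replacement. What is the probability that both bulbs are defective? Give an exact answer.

173/560

From Urn A: P(both defective) = (4/6)(3/5) = 2/5.
From Urn B: P(both defective) = (2/8)(1/7) = 1/28.
Total probability = (3/4)(2/5) + (1/4)(1/28) = 173/560.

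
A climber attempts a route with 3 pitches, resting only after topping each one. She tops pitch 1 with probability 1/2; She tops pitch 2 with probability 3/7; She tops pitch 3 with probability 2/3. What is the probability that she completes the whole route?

Multiplying along the chain,
P = 1/2 × 3/7 × 2/3 = 6/42 = 1/7.

1/7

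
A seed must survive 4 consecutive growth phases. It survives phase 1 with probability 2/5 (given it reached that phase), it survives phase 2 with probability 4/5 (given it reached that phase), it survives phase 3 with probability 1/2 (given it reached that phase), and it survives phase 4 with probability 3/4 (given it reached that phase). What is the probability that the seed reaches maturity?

Multiplying along the chain,
P = 2/5 × 4/5 × 1/2 × 3/4 = 24/200 = 3/25.

3/25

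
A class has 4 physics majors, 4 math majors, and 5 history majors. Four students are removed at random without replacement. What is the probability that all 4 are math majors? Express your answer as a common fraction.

P = 4/13 × 3/12 × 2/11 × 1/10 = 24/17160 = 1/715.

1/715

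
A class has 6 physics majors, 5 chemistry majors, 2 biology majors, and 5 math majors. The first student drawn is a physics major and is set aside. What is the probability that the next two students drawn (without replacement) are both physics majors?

After the first draw, 5 of the remaining 17 students are physics majors.
P = 5/17 × 4/16 = 20/272 = 5/68.

5/68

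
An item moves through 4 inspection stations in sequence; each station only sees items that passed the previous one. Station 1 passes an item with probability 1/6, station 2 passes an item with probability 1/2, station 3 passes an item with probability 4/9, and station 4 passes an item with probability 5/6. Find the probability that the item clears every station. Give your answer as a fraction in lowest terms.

5/162

The events are sequential, so multiply the conditional probabilities:
P = 1/6 × 1/2 × 4/9 × 5/6 = 20/648 = 5/162.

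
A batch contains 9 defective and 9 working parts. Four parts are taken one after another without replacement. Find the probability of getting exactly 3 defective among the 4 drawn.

21/85

One ordering (defective drawn first) has probability 9/18 × 8/17 × 7/16 × 9/15 = 4536/73440 = 21/340.
There are C(4,3) = 4 such orderings, each equally likely, so P = 4 × 21/340 = 21/85.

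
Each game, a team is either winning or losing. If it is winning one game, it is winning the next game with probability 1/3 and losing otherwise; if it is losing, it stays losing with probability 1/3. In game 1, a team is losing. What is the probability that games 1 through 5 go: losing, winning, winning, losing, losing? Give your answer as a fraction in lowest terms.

4/81

Game 1 is given. For each transition, use the conditional probability from the current state:
P(winning | losing) = 2/3; P(winning | winning) = 1/3; P(losing | winning) = 2/3; P(losing | losing) = 1/3.
P = 2/3 × 1/3 × 2/3 × 1/3 = 4/81.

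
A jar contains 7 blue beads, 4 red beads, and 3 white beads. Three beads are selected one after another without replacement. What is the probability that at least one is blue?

P(no blue) = 7/14 × 6/13 × 5/12 = 210/2184 = 5/52.
P(at least one) = 1 − 5/52 = 47/52.

47/52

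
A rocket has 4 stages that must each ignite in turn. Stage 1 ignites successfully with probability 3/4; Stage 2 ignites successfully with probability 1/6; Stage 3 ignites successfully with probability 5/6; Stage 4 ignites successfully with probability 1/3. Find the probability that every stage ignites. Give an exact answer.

The events are sequential, so multiply the conditional probabilities:
P = 3/4 × 1/6 × 5/6 × 1/3 = 15/432 = 5/144.

5/144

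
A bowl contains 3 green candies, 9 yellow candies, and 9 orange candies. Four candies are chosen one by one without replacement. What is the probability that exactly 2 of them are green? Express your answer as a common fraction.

One ordering (green drawn first) has probability 3/21 × 2/20 × 18/19 × 17/18 = 1836/143640 = 17/1330.
There are C(4,2) = 6 such orderings, each equally likely, so P = 6 × 17/1330 = 51/665.

51/665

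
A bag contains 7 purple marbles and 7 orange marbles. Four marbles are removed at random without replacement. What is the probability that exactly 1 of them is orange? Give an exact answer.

35/143

One ordering (orange drawn first) has probability 7/14 × 7/13 × 6/12 × 5/11 = 1470/24024 = 35/572.
There are C(4,1) = 4 such orderings, each equally likely, so P = 4 × 35/572 = 35/143.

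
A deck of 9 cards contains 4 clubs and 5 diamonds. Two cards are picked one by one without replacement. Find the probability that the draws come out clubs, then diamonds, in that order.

5/18

Chain rule:
P = 4/9 × 5/8 = 20/72 = 5/18.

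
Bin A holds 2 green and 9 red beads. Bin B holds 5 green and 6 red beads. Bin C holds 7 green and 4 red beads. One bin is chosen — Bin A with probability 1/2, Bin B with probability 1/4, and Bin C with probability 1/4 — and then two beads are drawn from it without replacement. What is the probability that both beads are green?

From Bin A: P(both green) = (2/11)(1/10) = 1/55.
From Bin B: P(both green) = (5/11)(4/10) = 2/11.
From Bin C: P(both green) = (7/11)(6/10) = 21/55.
Total probability = (1/2)(1/55) + (1/4)(2/11) + (1/4)(21/55) = 3/20.

3/20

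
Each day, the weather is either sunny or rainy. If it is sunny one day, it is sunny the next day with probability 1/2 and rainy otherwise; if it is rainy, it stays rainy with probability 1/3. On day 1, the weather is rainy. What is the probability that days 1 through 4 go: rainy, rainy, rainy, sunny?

2/27

Day 1 is given. For each transition, use the conditional probability from the current state:
P(rainy | rainy) = 1/3; P(rainy | rainy) = 1/3; P(sunny | rainy) = 2/3.
P = 1/3 × 1/3 × 2/3 = 2/27.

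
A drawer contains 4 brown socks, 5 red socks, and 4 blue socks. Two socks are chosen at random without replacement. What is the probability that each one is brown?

1/13

P(all brown) = 4/13 × 3/12 = 12/156 = 1/13.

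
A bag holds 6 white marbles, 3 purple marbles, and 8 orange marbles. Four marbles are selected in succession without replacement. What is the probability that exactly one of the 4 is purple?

39/85

One ordering (purple drawn first) has probability 3/17 × 14/16 × 13/15 × 12/14 = 6552/57120 = 39/340.
There are C(4,1) = 4 such orderings, each equally likely, so P = 4 × 39/340 = 39/85.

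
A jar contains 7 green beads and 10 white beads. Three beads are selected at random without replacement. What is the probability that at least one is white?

129/136

P(no white) = 7/17 × 6/16 × 5/15 = 210/4080 = 7/136.
P(at least one) = 1 − 7/136 = 129/136.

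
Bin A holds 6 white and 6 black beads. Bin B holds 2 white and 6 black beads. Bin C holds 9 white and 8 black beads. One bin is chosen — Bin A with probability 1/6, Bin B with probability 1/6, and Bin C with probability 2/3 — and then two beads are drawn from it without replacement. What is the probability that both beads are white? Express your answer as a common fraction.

From Bin A: P(both white) = (6/12)(5/11) = 5/22.
From Bin B: P(both white) = (2/8)(1/7) = 1/28.
From Bin C: P(both white) = (9/17)(8/16) = 9/34.
Total probability = (1/6)(5/22) + (1/6)(1/28) + (2/3)(9/34) = 2307/10472.

2307/10472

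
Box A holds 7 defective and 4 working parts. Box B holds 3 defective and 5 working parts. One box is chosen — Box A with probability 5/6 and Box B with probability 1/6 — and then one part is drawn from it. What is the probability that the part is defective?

From Box A: P(defective) = 7/11.
From Box B: P(defective) = 3/8.
Total probability = (5/6)(7/11) + (1/6)(3/8) = 313/528.

313/528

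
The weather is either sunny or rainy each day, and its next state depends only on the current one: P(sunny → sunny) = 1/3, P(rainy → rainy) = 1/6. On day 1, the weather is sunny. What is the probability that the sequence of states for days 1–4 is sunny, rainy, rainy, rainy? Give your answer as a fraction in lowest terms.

Day 1 is given. For each transition, use the conditional probability from the current state:
P(rainy | sunny) = 2/3; P(rainy | rainy) = 1/6; P(rainy | rainy) = 1/6.
P = 2/3 × 1/6 × 1/6 = 2/108 = 1/54.

1/54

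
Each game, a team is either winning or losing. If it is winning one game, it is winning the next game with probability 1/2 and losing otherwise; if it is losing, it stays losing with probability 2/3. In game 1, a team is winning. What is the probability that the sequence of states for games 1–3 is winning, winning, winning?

Game 1 is given. For each transition, use the conditional probability from the current state:
P(winning | winning) = 1/2; P(winning | winning) = 1/2.
P = 1/2 × 1/2 = 1/4.

1/4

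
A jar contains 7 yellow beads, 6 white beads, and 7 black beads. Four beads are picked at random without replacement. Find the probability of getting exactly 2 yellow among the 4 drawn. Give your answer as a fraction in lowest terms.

546/1615

One ordering (yellow drawn first) has probability 7/20 × 6/19 × 13/18 × 12/17 = 6552/116280 = 91/1615.
There are C(4,2) = 6 such orderings, each equally likely, so P = 6 × 91/1615 = 546/1615.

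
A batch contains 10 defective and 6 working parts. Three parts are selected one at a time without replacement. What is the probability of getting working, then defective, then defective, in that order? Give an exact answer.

Multiply the probability of each draw given the previous ones:
P = 6/16 × 10/15 × 9/14 = 540/3360 = 9/56.

9/56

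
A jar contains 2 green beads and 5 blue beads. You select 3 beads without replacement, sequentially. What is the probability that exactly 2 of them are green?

One ordering (green drawn first) has probability 2/7 × 1/6 × 5/5 = 10/210 = 1/21.
There are C(3,2) = 3 such orderings, each equally likely, so P = 3 × 1/21 = 1/7.

1/7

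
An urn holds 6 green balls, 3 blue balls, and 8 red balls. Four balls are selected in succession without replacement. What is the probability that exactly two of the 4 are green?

One ordering (green drawn first) has probability 6/17 × 5/16 × 11/15 × 10/14 = 3300/57120 = 55/952.
There are C(4,2) = 6 such orderings, each equally likely, so P = 6 × 55/952 = 165/476.

165/476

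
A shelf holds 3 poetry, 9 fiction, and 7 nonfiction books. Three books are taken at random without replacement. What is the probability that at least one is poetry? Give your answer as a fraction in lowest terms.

409/969

P(no poetry) = 16/19 × 15/18 × 14/17 = 3360/5814 = 560/969.
P(at least one) = 1 − 560/969 = 409/969.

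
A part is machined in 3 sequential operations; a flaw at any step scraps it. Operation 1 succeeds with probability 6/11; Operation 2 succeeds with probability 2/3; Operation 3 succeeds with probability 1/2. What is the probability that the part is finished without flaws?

The events are sequential, so multiply the conditional probabilities:
P = 6/11 × 2/3 × 1/2 = 12/66 = 2/11.

2/11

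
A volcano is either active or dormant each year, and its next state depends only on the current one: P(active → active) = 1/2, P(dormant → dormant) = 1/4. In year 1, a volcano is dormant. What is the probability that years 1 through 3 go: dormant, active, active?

3/8

Year 1 is given. For each transition, use the conditional probability from the current state:
P(active | dormant) = 3/4; P(active | active) = 1/2.
P = 3/4 × 1/2 = 3/8.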